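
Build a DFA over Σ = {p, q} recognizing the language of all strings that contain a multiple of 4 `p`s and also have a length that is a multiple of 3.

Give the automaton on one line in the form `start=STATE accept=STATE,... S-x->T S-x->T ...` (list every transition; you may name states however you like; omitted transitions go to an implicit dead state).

Build one automaton per condition and run them in lockstep. One (4 states) tracks the count of `p`s modulo 4; the other (3 states) tracks the input length modulo 3. Each combined state is a pair, one component from each; accept when both components accept.
12 states suffice.
       p  q 
>* A   B  C 
   B   D  E 
   C   E  F 
   D   G  H 
   E   H  I 
   F   I  A 
   G   C  J 
   H   J  K 
   I   K  B 
   J   F  L 
   K   L  D 
   L   A  G 
(> = start, * = accepting)

start=A accept=A A-p->B A-q->C B-p->D B-q->E C-p->E C-q->F D-p->G D-q->H E-p->H E-q->I F-p->I F-q->A G-p->C G-q->J H-p->J H-q->K I-p->K I-q->B J-p->F J-q->L K-p->L K-q->D L-p->A L-q->G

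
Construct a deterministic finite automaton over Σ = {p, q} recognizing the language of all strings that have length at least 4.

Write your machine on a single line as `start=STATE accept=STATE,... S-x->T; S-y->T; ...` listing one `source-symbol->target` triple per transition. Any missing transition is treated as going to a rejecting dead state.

We only need to distinguish lengths 0, 1, …, 4, and '>4'. Chain S0 → S1 → S2 → S3 → S4 → S5 on every symbol, with S5 looping. Accepting states: {S4, S5}.
A 6-state machine:
        p   q  
>  S0   S1  S1 
   S1   S2  S2 
   S2   S3  S3 
   S3   S4  S4 
 * S4   S5  S5 
 * S5   S5  S5 
(> = start, * = accepting)

start=S0; accept=S4,S5; S0-p->S1; S0-q->S1; S1-p->S2; S1-q->S2; S2-p->S3; S2-q->S3; S3-p->S4; S3-q->S4; S4-p->S5; S4-q->S5; S5-p->S5; S5-q->S5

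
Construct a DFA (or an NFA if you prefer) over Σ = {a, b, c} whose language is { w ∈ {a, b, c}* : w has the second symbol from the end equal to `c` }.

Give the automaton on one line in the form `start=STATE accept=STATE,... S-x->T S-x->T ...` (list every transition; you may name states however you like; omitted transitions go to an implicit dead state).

A DFA must remember the last 2 symbols (since which symbol is second-to-last isn't known until the input ends). Use one state per possible window of the last ≤2 symbols; accept from those whose window starts with `c`.
          a    b    c  
>  S0     S1   S2   S3 
   S1     S4   S5   S6 
   S2     S7   S8   S9 
   S3    S10  S11  S12 
   S4     S4   S5   S6 
   S5     S7   S8   S9 
   S6    S10  S11  S12 
   S7     S4   S5   S6 
   S8     S7   S8   S9 
   S9    S10  S11  S12 
 * S10    S4   S5   S6 
 * S11    S7   S8   S9 
 * S12   S10  S11  S12 
(> = start, * = accepting)

start=S0 accept=S10,S11,S12 S0-a->S1 S0-b->S2 S0-c->S3 S1-a->S4 S1-b->S5 S1-c->S6 S2-a->S7 S2-b->S8 S2-c->S9 S3-a->S10 S3-b->S11 S3-c->S12 S4-a->S4 S4-b->S5 S4-c->S6 S5-a->S7 S5-b->S8 S5-c->S9 S6-a->S10 S6-b->S11 S6-c->S12 S7-a->S4 S7-b->S5 S7-c->S6 S8-a->S7 S8-b->S8 S8-c->S9 S9-a->S10 S9-b->S11 S9-c->S12 S10-a->S4 S10-b->S5 S10-c->S6 S11-a->S7 S11-b->S8 S11-c->S9 S12-a->S10 S12-b->S11 S12-c->S12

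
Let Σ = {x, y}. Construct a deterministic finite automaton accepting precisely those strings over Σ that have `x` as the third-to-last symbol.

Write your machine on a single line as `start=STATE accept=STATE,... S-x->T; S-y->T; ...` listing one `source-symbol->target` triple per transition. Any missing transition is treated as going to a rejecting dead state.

Because acceptance depends on a position counted from the end, the machine has to buffer the most recent 3 symbols. Make each state the string of the last up-to-3 symbols read; on input `x` shift the window left and append `x`. Accept when the buffered window has length 3 and begins with `x`.
15 states suffice.
          x    y  
>  q0     q1   q2 
   q1     q3   q4 
   q2     q5   q6 
   q3     q7   q8 
   q4     q9  q10 
   q5    q11  q12 
   q6    q13  q14 
 * q7     q7   q8 
 * q8     q9  q10 
 * q9    q11  q12 
 * q10   q13  q14 
   q11    q7   q8 
   q12    q9  q10 
   q13   q11  q12 
   q14   q13  q14 
(> = start, * = accepting)

start=q0; accept=q7,q8,q9,q10; q0-x->q1; q0-y->q2; q1-x->q3; q1-y->q4; q2-x->q5; q2-y->q6; q3-x->q7; q3-y->q8; q4-x->q9; q4-y->q10; q5-x->q11; q5-y->q12; q6-x->q13; q6-y->q14; q7-x->q7; q7-y->q8; q8-x->q9; q8-y->q10; q9-x->q11; q9-y->q12; q10-x->q13; q10-y->q14; q11-x->q7; q11-y->q8; q12-x->q9; q12-y->q10; q13-x->q11; q13-y->q12; q14-x->q13; q14-y->q14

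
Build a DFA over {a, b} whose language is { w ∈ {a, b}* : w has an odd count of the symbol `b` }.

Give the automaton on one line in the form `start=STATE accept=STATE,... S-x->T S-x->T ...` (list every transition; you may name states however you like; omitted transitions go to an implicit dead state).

start=s0 accept=s1 s0-a->s0 s0-b->s1 s1-a->s1 s1-b->s0

The only thing that matters is how many `b`s have appeared, reduced mod 2. Use one state per residue: s0 for 0, …, s1 for 1. Reading `b` moves to the next residue; anything else stays put. s1 is accepting.
        a   b  
>  s0   s0  s1 
 * s1   s1  s0 
(> = start, * = accepting)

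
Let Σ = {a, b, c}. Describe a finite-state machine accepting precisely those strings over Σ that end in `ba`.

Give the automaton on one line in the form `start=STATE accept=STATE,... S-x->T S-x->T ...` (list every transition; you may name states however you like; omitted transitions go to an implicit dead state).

start=S0 accept=S2 S0-a->S0 S0-b->S1 S0-c->S0 S1-a->S2 S1-b->S1 S1-c->S0 S2-a->S0 S2-b->S1 S2-c->S0

Let each state record the length of the longest suffix of the input read so far that is also a prefix of `ba`. S1 means the last symbol is `b`; S2 means the last 2 symbols are `ba`. Accept only at S2, where the string currently ends in `ba`.
3 states suffice.
        a   b   c  
>  S0   S0  S1  S0 
   S1   S2  S1  S0 
 * S2   S0  S1  S0 
(> = start, * = accepting)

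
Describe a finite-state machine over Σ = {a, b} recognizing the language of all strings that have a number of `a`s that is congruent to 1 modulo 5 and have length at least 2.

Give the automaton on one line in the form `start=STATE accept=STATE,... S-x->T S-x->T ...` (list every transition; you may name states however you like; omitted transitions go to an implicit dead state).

start=s0 accept=s4 s0-a->s1 s0-b->s2 s1-a->s3 s1-b->s4 s2-a->s4 s2-b->s2 s3-a->s5 s3-b->s3 s4-a->s3 s4-b->s4 s5-a->s6 s5-b->s5 s6-a->s2 s6-b->s6

Handle the two conditions separately and then intersect. One (5 states) tracks the count of `a`s modulo 5; the other (4 states) tracks the input length, saturating at 3. Each combined state is a pair, one component from each; accept when both components accept. Minimizing collapses redundant product states.
7 states suffice.
        a   b  
>  s0   s1  s2 
   s1   s3  s4 
   s2   s4  s2 
   s3   s5  s3 
 * s4   s3  s4 
   s5   s6  s5 
   s6   s2  s6 
(> = start, * = accepting)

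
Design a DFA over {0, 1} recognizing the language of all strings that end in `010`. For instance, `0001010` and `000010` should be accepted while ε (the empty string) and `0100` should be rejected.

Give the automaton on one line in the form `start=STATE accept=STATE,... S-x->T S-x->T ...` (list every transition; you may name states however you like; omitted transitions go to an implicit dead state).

start=S0 accept=S3 S0-0->S1 S0-1->S0 S1-0->S1 S1-1->S2 S2-0->S3 S2-1->S0 S3-0->S1 S3-1->S2

Remember how much of `010` the current input suffix matches. State S0 means no match yet; S1 means the last symbol is `0`; S2 means the last 2 symbols are `01`; S3 means the last 3 symbols are `010`. Only S3 accepts. On a mismatch, fall back to the longest proper suffix that is still a prefix of `010`.
A 4-state machine:
        0   1  
>  S0   S1  S0 
   S1   S1  S2 
   S2   S3  S0 
 * S3   S1  S2 
(> = start, * = accepting)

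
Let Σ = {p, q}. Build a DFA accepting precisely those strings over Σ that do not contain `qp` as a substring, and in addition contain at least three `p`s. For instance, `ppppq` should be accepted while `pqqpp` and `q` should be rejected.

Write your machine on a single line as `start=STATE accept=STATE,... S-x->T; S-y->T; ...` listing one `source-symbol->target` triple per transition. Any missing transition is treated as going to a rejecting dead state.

Run two small machines in parallel and take their product. One (3 states) tracks partial matches of the forbidden pattern `qp`; the other (5 states) tracks the count of `p`s, saturating at 4. Each combined state is a pair, one component from each; accept when both components accept.
With 14 states:
       p  q 
>  A   B  C 
   B   D  E 
   C   F  C 
   D   G  H 
   E   I  E 
   F   I  F 
 * G   J  K 
   H   L  H 
   I   L  I 
 * J   J  M 
 * K   N  K 
   L   N  L 
 * M   N  M 
   N   N  N 
(> = start, * = accepting)

start=A; accept=G,J,K,M; A-p->B; A-q->C; B-p->D; B-q->E; C-p->F; C-q->C; D-p->G; D-q->H; E-p->I; E-q->E; F-p->I; F-q->F; G-p->J; G-q->K; H-p->L; H-q->H; I-p->L; I-q->I; J-p->J; J-q->M; K-p->N; K-q->K; L-p->N; L-q->L; M-p->N; M-q->M; N-p->N; N-q->N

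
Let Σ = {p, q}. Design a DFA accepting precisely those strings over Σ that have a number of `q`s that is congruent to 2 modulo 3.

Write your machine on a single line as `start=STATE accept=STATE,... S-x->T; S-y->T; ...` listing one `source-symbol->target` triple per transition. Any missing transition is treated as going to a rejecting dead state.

The only thing that matters is how many `q`s have appeared, reduced mod 3. Use one state per residue: A for 0, …, C for 2. Reading `q` moves to the next residue; anything else stays put. C is accepting.
A 3-state machine:
       p  q 
>  A   A  B 
   B   B  C 
 * C   C  A 
(> = start, * = accepting)

start=A; accept=C; A-p->A; A-q->B; B-p->B; B-q->C; C-p->C; C-q->A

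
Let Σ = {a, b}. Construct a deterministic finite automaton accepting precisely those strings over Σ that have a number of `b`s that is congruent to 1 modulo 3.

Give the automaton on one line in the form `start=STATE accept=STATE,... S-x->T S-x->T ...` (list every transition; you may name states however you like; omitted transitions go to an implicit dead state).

start=s0 accept=s1 s0-a->s0 s0-b->s1 s1-a->s1 s1-b->s2 s2-a->s2 s2-b->s0

The only thing that matters is how many `b`s have appeared, reduced mod 3. Use one state per residue: s0 for 0, …, s2 for 2. Reading `b` moves to the next residue; anything else stays put. s1 is accepting.
A 3-state machine:
        a   b  
>  s0   s0  s1 
 * s1   s1  s2 
   s2   s2  s0 
(> = start, * = accepting)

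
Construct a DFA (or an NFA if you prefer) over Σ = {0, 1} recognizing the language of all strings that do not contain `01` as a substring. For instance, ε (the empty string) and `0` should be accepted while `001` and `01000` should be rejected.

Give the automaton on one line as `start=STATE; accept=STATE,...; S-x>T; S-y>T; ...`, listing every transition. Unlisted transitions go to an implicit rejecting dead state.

This is the complement of 'contains `01`'. Use the same substring-matching states — A through C holding how much of `01` has just been matched — but flip the accepting set: everything except the trap C accepts.
With 3 states:
       0  1 
>* A   B  A 
 * B   B  C 
   C   C  C 
(> = start, * = accepting)

start=A; accept=A,B; A-0>B; A-1>A; B-0>B; B-1>C; C-0>C; C-1>C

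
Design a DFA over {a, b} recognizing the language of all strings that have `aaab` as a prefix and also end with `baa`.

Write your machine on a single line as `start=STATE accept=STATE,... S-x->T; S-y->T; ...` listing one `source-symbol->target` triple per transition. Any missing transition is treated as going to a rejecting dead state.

start=q0; accept=q10; q0-a->q1; q0-b->q2; q1-a->q3; q1-b->q2; q2-a->q4; q2-b->q2; q3-a->q5; q3-b->q2; q4-a->q6; q4-b->q2; q5-a->q7; q5-b->q8; q6-a->q7; q6-b->q2; q7-a->q7; q7-b->q2; q8-a->q9; q8-b->q8; q9-a->q10; q9-b->q8; q10-a->q11; q10-b->q8; q11-a->q11; q11-b->q8

Build one automaton per condition and run them in lockstep. One (6 states) tracks whether the input so far still matches the prefix `aaab`; the other (4 states) tracks how much of the suffix `baa` has currently been matched. Each combined state is a pair, one component from each; accept when both components accept.
A 12-state machine:
          a    b  
>  q0     q1   q2 
   q1     q3   q2 
   q2     q4   q2 
   q3     q5   q2 
   q4     q6   q2 
   q5     q7   q8 
   q6     q7   q2 
   q7     q7   q2 
   q8     q9   q8 
   q9    q10   q8 
 * q10   q11   q8 
   q11   q11   q8 
(> = start, * = accepting)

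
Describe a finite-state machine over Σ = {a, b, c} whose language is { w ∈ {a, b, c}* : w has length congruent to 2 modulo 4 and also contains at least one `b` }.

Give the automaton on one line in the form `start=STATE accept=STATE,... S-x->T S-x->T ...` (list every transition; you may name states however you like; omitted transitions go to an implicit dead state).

start=q0 accept=q4 q0-a->q1 q0-b->q2 q0-c->q1 q1-a->q3 q1-b->q4 q1-c->q3 q2-a->q4 q2-b->q4 q2-c->q4 q3-a->q5 q3-b->q6 q3-c->q5 q4-a->q6 q4-b->q6 q4-c->q6 q5-a->q0 q5-b->q7 q5-c->q0 q6-a->q7 q6-b->q7 q6-c->q7 q7-a->q2 q7-b->q2 q7-c->q2

Run two small machines in parallel and take their product. The first has 4 states tracking the input length modulo 4; the second has 3 states tracking the count of `b`s, saturating at 2. A product state is a pair (one from each), accepting exactly when both do. After merging equivalent states the machine shrinks.
8 states suffice.
        a   b   c  
>  q0   q1  q2  q1 
   q1   q3  q4  q3 
   q2   q4  q4  q4 
   q3   q5  q6  q5 
 * q4   q6  q6  q6 
   q5   q0  q7  q0 
   q6   q7  q7  q7 
   q7   q2  q2  q2 
(> = start, * = accepting)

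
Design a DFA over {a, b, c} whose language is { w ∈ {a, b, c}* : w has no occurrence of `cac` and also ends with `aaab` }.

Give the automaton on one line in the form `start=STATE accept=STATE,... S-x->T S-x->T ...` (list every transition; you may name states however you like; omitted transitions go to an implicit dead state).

start=S0 accept=S7 S0-a->S1 S0-b->S0 S0-c->S2 S1-a->S3 S1-b->S0 S1-c->S2 S2-a->S4 S2-b->S0 S2-c->S2 S3-a->S5 S3-b->S0 S3-c->S2 S4-a->S3 S4-b->S0 S4-c->S6 S5-a->S5 S5-b->S7 S5-c->S2 S6-a->S6 S6-b->S6 S6-c->S6 S7-a->S1 S7-b->S0 S7-c->S2

Handle the two conditions separately and then intersect. The first has 4 states tracking partial matches of the forbidden pattern `cac`; the second has 5 states tracking how much of the suffix `aaab` has currently been matched. A product state is a pair (one from each), accepting exactly when both do. Minimizing collapses redundant product states.
        a   b   c  
>  S0   S1  S0  S2 
   S1   S3  S0  S2 
   S2   S4  S0  S2 
   S3   S5  S0  S2 
   S4   S3  S0  S6 
   S5   S5  S7  S2 
   S6   S6  S6  S6 
 * S7   S1  S0  S2 
(> = start, * = accepting)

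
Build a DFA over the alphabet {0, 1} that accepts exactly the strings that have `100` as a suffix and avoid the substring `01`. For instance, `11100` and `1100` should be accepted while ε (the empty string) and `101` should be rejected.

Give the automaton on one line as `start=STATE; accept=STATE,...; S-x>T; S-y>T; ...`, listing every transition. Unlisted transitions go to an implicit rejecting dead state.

start=s0; accept=s4; s0-0>s1; s0-1>s2; s1-0>s1; s1-1>s1; s2-0>s3; s2-1>s2; s3-0>s4; s3-1>s1; s4-0>s1; s4-1>s1

Build one automaton per condition and run them in lockstep. One (4 states) tracks how much of the suffix `100` has currently been matched; the other (3 states) tracks partial matches of the forbidden pattern `01`. Each combined state is a pair, one component from each; accept when both components accept. Minimizing collapses redundant product states.
        0   1  
>  s0   s1  s2 
   s1   s1  s1 
   s2   s3  s2 
   s3   s4  s1 
 * s4   s1  s1 
(> = start, * = accepting)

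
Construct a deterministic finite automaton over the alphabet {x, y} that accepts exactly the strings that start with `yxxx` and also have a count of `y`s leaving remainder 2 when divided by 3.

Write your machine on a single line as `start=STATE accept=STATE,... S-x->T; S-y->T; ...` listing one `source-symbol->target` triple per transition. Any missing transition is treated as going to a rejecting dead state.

start=q0; accept=q6; q0-x->q1; q0-y->q2; q1-x->q1; q1-y->q1; q2-x->q3; q2-y->q1; q3-x->q4; q3-y->q1; q4-x->q5; q4-y->q1; q5-x->q5; q5-y->q6; q6-x->q6; q6-y->q7; q7-x->q7; q7-y->q5

Handle the two conditions separately and then intersect. One (6 states) tracks whether the input so far still matches the prefix `yxxx`; the other (3 states) tracks the count of `y`s modulo 3. Each combined state is a pair, one component from each; accept when both components accept. Equivalent product states are then merged.
An 8-state machine:
        x   y  
>  q0   q1  q2 
   q1   q1  q1 
   q2   q3  q1 
   q3   q4  q1 
   q4   q5  q1 
   q5   q5  q6 
 * q6   q6  q7 
   q7   q7  q5 
(> = start, * = accepting)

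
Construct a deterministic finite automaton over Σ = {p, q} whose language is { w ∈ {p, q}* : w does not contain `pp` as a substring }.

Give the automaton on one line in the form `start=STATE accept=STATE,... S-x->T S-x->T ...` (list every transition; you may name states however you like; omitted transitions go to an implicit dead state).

start=A accept=A,B A-p->B A-q->A B-p->C B-q->A C-p->C C-q->C

Track partial matches of the forbidden pattern `pp`. State C is a dead state reached once `pp` has occurred; every other state accepts. A means no part of `pp` is currently matched.
With 3 states:
       p  q 
>* A   B  A 
 * B   C  A 
   C   C  C 
(> = start, * = accepting)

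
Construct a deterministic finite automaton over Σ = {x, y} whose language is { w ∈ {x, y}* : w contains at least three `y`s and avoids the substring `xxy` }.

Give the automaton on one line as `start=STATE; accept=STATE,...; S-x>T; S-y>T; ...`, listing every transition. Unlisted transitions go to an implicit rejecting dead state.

start=S0; accept=S7,S8,S9; S0-x>S1; S0-y>S2; S1-x>S3; S1-y>S2; S2-x>S4; S2-y>S5; S3-x>S3; S3-y>S3; S4-x>S3; S4-y>S5; S5-x>S6; S5-y>S7; S6-x>S3; S6-y>S7; S7-x>S8; S7-y>S7; S8-x>S9; S8-y>S7; S9-x>S9; S9-y>S3

Build one automaton per condition and run them in lockstep. One (5 states) tracks the count of `y`s, saturating at 4; the other (4 states) tracks partial matches of the forbidden pattern `xxy`. Each combined state is a pair, one component from each; accept when both components accept. Equivalent product states are then merged.
10 states suffice.
        x   y  
>  S0   S1  S2 
   S1   S3  S2 
   S2   S4  S5 
   S3   S3  S3 
   S4   S3  S5 
   S5   S6  S7 
   S6   S3  S7 
 * S7   S8  S7 
 * S8   S9  S7 
 * S9   S9  S3 
(> = start, * = accepting)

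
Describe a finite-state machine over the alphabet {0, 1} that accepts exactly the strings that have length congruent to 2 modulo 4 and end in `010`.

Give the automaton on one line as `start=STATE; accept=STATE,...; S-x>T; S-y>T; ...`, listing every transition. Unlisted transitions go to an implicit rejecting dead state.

start=S0; accept=S6; S0-0>S1; S0-1>S1; S1-0>S2; S1-1>S2; S2-0>S3; S2-1>S3; S3-0>S4; S3-1>S0; S4-0>S1; S4-1>S5; S5-0>S6; S5-1>S2; S6-0>S3; S6-1>S3

Run two small machines in parallel and take their product. One (4 states) tracks the input length modulo 4; the other (4 states) tracks how much of the suffix `010` has currently been matched. Each combined state is a pair, one component from each; accept when both components accept. Equivalent product states are then merged.
7 states suffice.
        0   1  
>  S0   S1  S1 
   S1   S2  S2 
   S2   S3  S3 
   S3   S4  S0 
   S4   S1  S5 
   S5   S6  S2 
 * S6   S3  S3 
(> = start, * = accepting)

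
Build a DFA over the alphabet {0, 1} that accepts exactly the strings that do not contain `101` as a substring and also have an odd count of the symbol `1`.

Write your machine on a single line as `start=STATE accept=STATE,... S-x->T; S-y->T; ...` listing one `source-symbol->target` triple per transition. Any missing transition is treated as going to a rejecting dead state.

Run two small machines in parallel and take their product. One (4 states) tracks partial matches of the forbidden pattern `101`; the other (2 states) tracks the count of `1`s modulo 2. Each combined state is a pair, one component from each; accept when both components accept. Equivalent product states are then merged.
        0   1  
>  q0   q0  q1 
 * q1   q2  q3 
 * q2   q4  q5 
   q3   q6  q1 
 * q4   q4  q3 
   q5   q5  q5 
   q6   q0  q5 
(> = start, * = accepting)

start=q0; accept=q1,q2,q4; q0-0->q0; q0-1->q1; q1-0->q2; q1-1->q3; q2-0->q4; q2-1->q5; q3-0->q6; q3-1->q1; q4-0->q4; q4-1->q3; q5-0->q5; q5-1->q5; q6-0->q0; q6-1->q5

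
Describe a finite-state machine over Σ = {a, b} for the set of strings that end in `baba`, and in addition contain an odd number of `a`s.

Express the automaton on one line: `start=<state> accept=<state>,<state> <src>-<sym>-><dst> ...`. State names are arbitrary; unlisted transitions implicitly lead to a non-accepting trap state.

Build one automaton per condition and run them in lockstep. The first has 5 states tracking how much of the suffix `baba` has currently been matched; the second has 2 states tracking the count of `a`s modulo 2. A product state is a pair (one from each), accepting exactly when both do.
With 10 states:
        a   b  
>  q0   q1  q2 
   q1   q0  q3 
   q2   q4  q2 
   q3   q5  q3 
   q4   q0  q6 
   q5   q1  q7 
   q6   q8  q3 
   q7   q9  q2 
   q8   q1  q7 
 * q9   q0  q6 
(> = start, * = accepting)

start=q0 accept=q9 q0-a->q1 q0-b->q2 q1-a->q0 q1-b->q3 q2-a->q4 q2-b->q2 q3-a->q5 q3-b->q3 q4-a->q0 q4-b->q6 q5-a->q1 q5-b->q7 q6-a->q8 q6-b->q3 q7-a->q9 q7-b->q2 q8-a->q1 q8-b->q7 q9-a->q0 q9-b->q6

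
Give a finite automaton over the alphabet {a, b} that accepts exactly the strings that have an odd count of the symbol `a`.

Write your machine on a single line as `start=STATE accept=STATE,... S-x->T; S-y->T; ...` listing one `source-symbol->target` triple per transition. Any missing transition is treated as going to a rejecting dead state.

The only thing that matters is how many `a`s have appeared, reduced mod 2. Use one state per residue: q0 for 0, …, q1 for 1. Reading `a` moves to the next residue; anything else stays put. q1 is accepting.
With 2 states:
        a   b  
>  q0   q1  q0 
 * q1   q0  q1 
(> = start, * = accepting)

start=q0; accept=q1; q0-a->q1; q0-b->q0; q1-a->q0; q1-b->q1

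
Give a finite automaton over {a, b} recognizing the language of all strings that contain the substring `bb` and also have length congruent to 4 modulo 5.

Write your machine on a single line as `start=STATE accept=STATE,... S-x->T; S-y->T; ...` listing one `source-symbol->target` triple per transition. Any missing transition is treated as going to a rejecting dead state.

start=s0; accept=s11; s0-a->s1; s0-b->s2; s1-a->s3; s1-b->s4; s2-a->s3; s2-b->s5; s3-a->s6; s3-b->s7; s4-a->s6; s4-b->s8; s5-a->s8; s5-b->s8; s6-a->s9; s6-b->s10; s7-a->s9; s7-b->s11; s8-a->s11; s8-b->s11; s9-a->s0; s9-b->s12; s10-a->s0; s10-b->s13; s11-a->s13; s11-b->s13; s12-a->s1; s12-b->s14; s13-a->s14; s13-b->s14; s14-a->s5; s14-b->s5

Build one automaton per condition and run them in lockstep. One (3 states) tracks whether and how much of `bb` has been seen; the other (5 states) tracks the input length modulo 5. Each combined state is a pair, one component from each; accept when both components accept.
A 15-state machine:
          a    b  
>  s0     s1   s2 
   s1     s3   s4 
   s2     s3   s5 
   s3     s6   s7 
   s4     s6   s8 
   s5     s8   s8 
   s6     s9  s10 
   s7     s9  s11 
   s8    s11  s11 
   s9     s0  s12 
   s10    s0  s13 
 * s11   s13  s13 
   s12    s1  s14 
   s13   s14  s14 
   s14    s5   s5 
(> = start, * = accepting)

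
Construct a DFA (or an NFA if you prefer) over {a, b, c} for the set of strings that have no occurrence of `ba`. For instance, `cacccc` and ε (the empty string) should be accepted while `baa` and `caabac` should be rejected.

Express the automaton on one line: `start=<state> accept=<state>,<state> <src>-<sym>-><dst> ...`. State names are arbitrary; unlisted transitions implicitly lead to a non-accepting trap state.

Track partial matches of the forbidden pattern `ba`. State q2 is a dead state reached once `ba` has occurred; every other state accepts. q0 means no part of `ba` is currently matched.
3 states suffice.
        a   b   c  
>* q0   q0  q1  q0 
 * q1   q2  q1  q0 
   q2   q2  q2  q2 
(> = start, * = accepting)

start=q0 accept=q0,q1 q0-a->q0 q0-b->q1 q0-c->q0 q1-a->q2 q1-b->q1 q1-c->q0 q2-a->q2 q2-b->q2 q2-c->q2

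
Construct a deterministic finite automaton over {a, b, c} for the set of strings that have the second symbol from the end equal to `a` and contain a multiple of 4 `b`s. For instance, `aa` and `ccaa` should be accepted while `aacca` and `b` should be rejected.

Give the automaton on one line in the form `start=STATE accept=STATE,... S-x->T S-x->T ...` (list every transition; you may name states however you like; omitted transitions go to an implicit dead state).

Run two small machines in parallel and take their product. The first has 13 states tracking the last 2 symbols read; the second has 4 states tracking the count of `b`s modulo 4. A product state is a pair (one from each), accepting exactly when both do. Minimizing collapses redundant product states.
An 8-state machine:
        a   b   c  
>  q0   q1  q2  q0 
   q1   q3  q2  q4 
   q2   q2  q5  q2 
 * q3   q3  q2  q4 
 * q4   q1  q2  q0 
   q5   q5  q6  q5 
   q6   q7  q0  q6 
   q7   q7  q4  q6 
(> = start, * = accepting)

start=q0 accept=q3,q4 q0-a->q1 q0-b->q2 q0-c->q0 q1-a->q3 q1-b->q2 q1-c->q4 q2-a->q2 q2-b->q5 q2-c->q2 q3-a->q3 q3-b->q2 q3-c->q4 q4-a->q1 q4-b->q2 q4-c->q0 q5-a->q5 q5-b->q6 q5-c->q5 q6-a->q7 q6-b->q0 q6-c->q6 q7-a->q7 q7-b->q4 q7-c->q6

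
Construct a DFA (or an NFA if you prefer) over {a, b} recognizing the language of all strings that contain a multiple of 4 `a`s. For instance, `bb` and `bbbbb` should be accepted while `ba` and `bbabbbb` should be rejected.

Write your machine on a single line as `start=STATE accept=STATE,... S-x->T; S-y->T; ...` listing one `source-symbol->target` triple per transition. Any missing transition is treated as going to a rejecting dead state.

start=S0; accept=S0; S0-a->S1; S0-b->S0; S1-a->S2; S1-b->S1; S2-a->S3; S2-b->S2; S3-a->S0; S3-b->S3

The only thing that matters is how many `a`s have appeared, reduced mod 4. Use one state per residue: S0 for 0, …, S3 for 3. Reading `a` moves to the next residue; anything else stays put. S0 is accepting.
        a   b  
>* S0   S1  S0 
   S1   S2  S1 
   S2   S3  S2 
   S3   S0  S3 
(> = start, * = accepting)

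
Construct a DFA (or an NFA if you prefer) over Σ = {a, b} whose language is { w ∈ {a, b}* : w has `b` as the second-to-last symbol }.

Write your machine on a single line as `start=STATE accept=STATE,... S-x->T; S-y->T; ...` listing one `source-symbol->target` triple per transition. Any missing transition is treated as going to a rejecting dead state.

start=S0; accept=S5,S6; S0-a->S1; S0-b->S2; S1-a->S3; S1-b->S4; S2-a->S5; S2-b->S6; S3-a->S3; S3-b->S4; S4-a->S5; S4-b->S6; S5-a->S3; S5-b->S4; S6-a->S5; S6-b->S6

A DFA must remember the last 2 symbols (since which symbol is second-to-last isn't known until the input ends). Use one state per possible window of the last ≤2 symbols; accept from those whose window starts with `b`.
        a   b  
>  S0   S1  S2 
   S1   S3  S4 
   S2   S5  S6 
   S3   S3  S4 
   S4   S5  S6 
 * S5   S3  S4 
 * S6   S5  S6 
(> = start, * = accepting)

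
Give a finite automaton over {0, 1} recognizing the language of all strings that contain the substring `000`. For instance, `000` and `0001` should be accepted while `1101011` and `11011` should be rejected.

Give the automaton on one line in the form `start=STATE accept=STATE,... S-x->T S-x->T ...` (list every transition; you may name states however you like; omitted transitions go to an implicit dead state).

States A..C record the length of the longest prefix of `000` that matches the current input suffix. Reaching D means `000` has been seen, and we stay there forever. Accept from D.
With 4 states:
       0  1 
>  A   B  A 
   B   C  A 
   C   D  A 
 * D   D  D 
(> = start, * = accepting)

start=A accept=D A-0->B A-1->A B-0->C B-1->A C-0->D C-1->A D-0->D D-1->D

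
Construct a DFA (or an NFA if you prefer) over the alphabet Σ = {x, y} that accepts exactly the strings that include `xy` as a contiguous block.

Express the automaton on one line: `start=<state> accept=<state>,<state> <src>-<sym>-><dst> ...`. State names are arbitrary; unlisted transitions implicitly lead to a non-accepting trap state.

States q0..q1 record the length of the longest prefix of `xy` that matches the current input suffix. Reaching q2 means `xy` has been seen, and we stay there forever. Accept from q2.
3 states suffice.
        x   y  
>  q0   q1  q0 
   q1   q1  q2 
 * q2   q2  q2 
(> = start, * = accepting)

start=q0 accept=q2 q0-x->q1 q0-y->q0 q1-x->q1 q1-y->q2 q2-x->q2 q2-y->q2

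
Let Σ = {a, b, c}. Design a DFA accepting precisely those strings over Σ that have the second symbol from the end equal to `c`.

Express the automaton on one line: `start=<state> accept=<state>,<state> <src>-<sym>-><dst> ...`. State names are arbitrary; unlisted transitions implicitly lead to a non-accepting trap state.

Because acceptance depends on a position counted from the end, the machine has to buffer the most recent 2 symbols. Make each state the string of the last up-to-2 symbols read; on input `x` shift the window left and append `x`. Accept when the buffered window has length 2 and begins with `c`.
With 13 states:
          a    b    c  
>  s0     s1   s2   s3 
   s1     s4   s5   s6 
   s2     s7   s8   s9 
   s3    s10  s11  s12 
   s4     s4   s5   s6 
   s5     s7   s8   s9 
   s6    s10  s11  s12 
   s7     s4   s5   s6 
   s8     s7   s8   s9 
   s9    s10  s11  s12 
 * s10    s4   s5   s6 
 * s11    s7   s8   s9 
 * s12   s10  s11  s12 
(> = start, * = accepting)

start=s0 accept=s10,s11,s12 s0-a->s1 s0-b->s2 s0-c->s3 s1-a->s4 s1-b->s5 s1-c->s6 s2-a->s7 s2-b->s8 s2-c->s9 s3-a->s10 s3-b->s11 s3-c->s12 s4-a->s4 s4-b->s5 s4-c->s6 s5-a->s7 s5-b->s8 s5-c->s9 s6-a->s10 s6-b->s11 s6-c->s12 s7-a->s4 s7-b->s5 s7-c->s6 s8-a->s7 s8-b->s8 s8-c->s9 s9-a->s10 s9-b->s11 s9-c->s12 s10-a->s4 s10-b->s5 s10-c->s6 s11-a->s7 s11-b->s8 s11-c->s9 s12-a->s10 s12-b->s11 s12-c->s12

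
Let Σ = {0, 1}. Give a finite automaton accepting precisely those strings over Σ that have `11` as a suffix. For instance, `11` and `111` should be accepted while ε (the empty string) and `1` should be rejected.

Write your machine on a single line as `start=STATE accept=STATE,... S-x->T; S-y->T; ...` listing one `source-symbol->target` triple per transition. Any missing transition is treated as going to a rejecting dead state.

start=q0; accept=q2; q0-0->q0; q0-1->q1; q1-0->q0; q1-1->q2; q2-0->q0; q2-1->q2

Remember how much of `11` the current input suffix matches. State q0 means no match yet; q1 means the last symbol is `1`; q2 means the last 2 symbols are `11`. Only q2 accepts. On a mismatch, fall back to the longest proper suffix that is still a prefix of `11`.
3 states suffice.
        0   1  
>  q0   q0  q1 
   q1   q0  q2 
 * q2   q0  q2 
(> = start, * = accepting)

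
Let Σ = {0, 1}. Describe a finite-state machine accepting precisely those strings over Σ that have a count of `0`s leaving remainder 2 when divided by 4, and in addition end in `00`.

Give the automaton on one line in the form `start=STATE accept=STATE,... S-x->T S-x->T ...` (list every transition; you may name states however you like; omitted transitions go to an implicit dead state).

Run two small machines in parallel and take their product. One (4 states) tracks the count of `0`s modulo 4; the other (3 states) tracks how much of the suffix `00` has currently been matched. Each combined state is a pair, one component from each; accept when both components accept. Minimizing collapses redundant product states.
        0   1  
>  s0   s1  s0 
   s1   s2  s3 
 * s2   s4  s5 
   s3   s5  s3 
   s4   s0  s4 
   s5   s4  s5 
(> = start, * = accepting)

start=s0 accept=s2 s0-0->s1 s0-1->s0 s1-0->s2 s1-1->s3 s2-0->s4 s2-1->s5 s3-0->s5 s3-1->s3 s4-0->s0 s4-1->s4 s5-0->s4 s5-1->s5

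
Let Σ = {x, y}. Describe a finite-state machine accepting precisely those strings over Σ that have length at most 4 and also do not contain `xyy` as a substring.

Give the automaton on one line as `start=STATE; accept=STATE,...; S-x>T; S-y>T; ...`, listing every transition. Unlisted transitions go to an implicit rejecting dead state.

start=q0; accept=q0,q1,q2,q3,q4,q5,q6,q7,q9; q0-x>q1; q0-y>q2; q1-x>q3; q1-y>q4; q2-x>q3; q2-y>q5; q3-x>q6; q3-y>q7; q4-x>q6; q4-y>q8; q5-x>q6; q5-y>q6; q6-x>q9; q6-y>q9; q7-x>q9; q7-y>q8; q8-x>q8; q8-y>q8; q9-x>q8; q9-y>q8

Build one automaton per condition and run them in lockstep. One (6 states) tracks the input length, saturating at 5; the other (4 states) tracks partial matches of the forbidden pattern `xyy`. Each combined state is a pair, one component from each; accept when both components accept. Equivalent product states are then merged.
With 10 states:
        x   y  
>* q0   q1  q2 
 * q1   q3  q4 
 * q2   q3  q5 
 * q3   q6  q7 
 * q4   q6  q8 
 * q5   q6  q6 
 * q6   q9  q9 
 * q7   q9  q8 
   q8   q8  q8 
 * q9   q8  q8 
(> = start, * = accepting)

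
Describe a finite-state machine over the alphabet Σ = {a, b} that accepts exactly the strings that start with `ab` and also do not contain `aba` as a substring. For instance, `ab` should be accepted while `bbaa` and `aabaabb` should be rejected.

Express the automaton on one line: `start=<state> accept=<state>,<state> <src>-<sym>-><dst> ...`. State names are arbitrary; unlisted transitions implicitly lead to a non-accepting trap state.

Handle the two conditions separately and then intersect. The first has 4 states tracking whether the input so far still matches the prefix `ab`; the second has 4 states tracking partial matches of the forbidden pattern `aba`. A product state is a pair (one from each), accepting exactly when both do. After merging equivalent states the machine shrinks.
6 states suffice.
        a   b  
>  q0   q1  q2 
   q1   q2  q3 
   q2   q2  q2 
 * q3   q2  q4 
 * q4   q5  q4 
 * q5   q5  q3 
(> = start, * = accepting)

start=q0 accept=q3,q4,q5 q0-a->q1 q0-b->q2 q1-a->q2 q1-b->q3 q2-a->q2 q2-b->q2 q3-a->q2 q3-b->q4 q4-a->q5 q4-b->q4 q5-a->q5 q5-b->q3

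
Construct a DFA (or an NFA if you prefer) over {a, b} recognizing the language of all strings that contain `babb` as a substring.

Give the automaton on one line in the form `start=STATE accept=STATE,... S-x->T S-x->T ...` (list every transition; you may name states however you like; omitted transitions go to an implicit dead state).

States q0..q3 record the length of the longest prefix of `babb` that matches the current input suffix. Reaching q4 means `babb` has been seen, and we stay there forever. Accept from q4.
A 5-state machine:
        a   b  
>  q0   q0  q1 
   q1   q2  q1 
   q2   q0  q3 
   q3   q2  q4 
 * q4   q4  q4 
(> = start, * = accepting)

start=q0 accept=q4 q0-a->q0 q0-b->q1 q1-a->q2 q1-b->q1 q2-a->q0 q2-b->q3 q3-a->q2 q3-b->q4 q4-a->q4 q4-b->q4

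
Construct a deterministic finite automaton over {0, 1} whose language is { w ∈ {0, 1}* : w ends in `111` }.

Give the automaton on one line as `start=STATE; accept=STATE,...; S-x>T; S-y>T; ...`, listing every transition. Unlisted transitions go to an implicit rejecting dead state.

start=q0; accept=q3; q0-0>q0; q0-1>q1; q1-0>q0; q1-1>q2; q2-0>q0; q2-1>q3; q3-0>q0; q3-1>q3

Remember how much of `111` the current input suffix matches. State q0 means no match yet; q1 means the last symbol is `1`; q2 means the last 2 symbols are `11`; q3 means the last 3 symbols are `111`. Only q3 accepts. On a mismatch, fall back to the longest proper suffix that is still a prefix of `111`.
A 4-state machine:
        0   1  
>  q0   q0  q1 
   q1   q0  q2 
   q2   q0  q3 
 * q3   q0  q3 
(> = start, * = accepting)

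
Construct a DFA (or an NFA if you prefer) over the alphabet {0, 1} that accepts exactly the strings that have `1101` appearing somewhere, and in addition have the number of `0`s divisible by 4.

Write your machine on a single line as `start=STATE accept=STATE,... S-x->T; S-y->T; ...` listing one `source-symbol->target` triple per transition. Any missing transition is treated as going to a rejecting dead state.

start=s0; accept=s19; s0-0->s1; s0-1->s2; s1-0->s3; s1-1->s4; s2-0->s1; s2-1->s5; s3-0->s6; s3-1->s7; s4-0->s3; s4-1->s8; s5-0->s9; s5-1->s5; s6-0->s0; s6-1->s10; s7-0->s6; s7-1->s11; s8-0->s12; s8-1->s8; s9-0->s3; s9-1->s13; s10-0->s0; s10-1->s14; s11-0->s15; s11-1->s11; s12-0->s6; s12-1->s16; s13-0->s16; s13-1->s13; s14-0->s17; s14-1->s14; s15-0->s0; s15-1->s18; s16-0->s18; s16-1->s16; s17-0->s1; s17-1->s19; s18-0->s19; s18-1->s18; s19-0->s13; s19-1->s19

Run two small machines in parallel and take their product. One (5 states) tracks whether and how much of `1101` has been seen; the other (4 states) tracks the count of `0`s modulo 4. Each combined state is a pair, one component from each; accept when both components accept.
A 20-state machine:
          0    1  
>  s0     s1   s2 
   s1     s3   s4 
   s2     s1   s5 
   s3     s6   s7 
   s4     s3   s8 
   s5     s9   s5 
   s6     s0  s10 
   s7     s6  s11 
   s8    s12   s8 
   s9     s3  s13 
   s10    s0  s14 
   s11   s15  s11 
   s12    s6  s16 
   s13   s16  s13 
   s14   s17  s14 
   s15    s0  s18 
   s16   s18  s16 
   s17    s1  s19 
   s18   s19  s18 
 * s19   s13  s19 
(> = start, * = accepting)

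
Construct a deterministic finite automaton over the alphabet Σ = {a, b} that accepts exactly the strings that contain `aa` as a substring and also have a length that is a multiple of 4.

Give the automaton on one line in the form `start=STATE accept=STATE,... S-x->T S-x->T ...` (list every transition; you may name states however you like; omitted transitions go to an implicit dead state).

Handle the two conditions separately and then intersect. One (3 states) tracks whether and how much of `aa` has been seen; the other (4 states) tracks the input length modulo 4. Each combined state is a pair, one component from each; accept when both components accept.
A 12-state machine:
          a    b  
>  q0     q1   q2 
   q1     q3   q4 
   q2     q5   q4 
   q3     q6   q6 
   q4     q7   q8 
   q5     q6   q8 
   q6     q9   q9 
   q7     q9   q0 
   q8    q10   q0 
 * q9    q11  q11 
   q10   q11   q2 
   q11    q3   q3 
(> = start, * = accepting)

start=q0 accept=q9 q0-a->q1 q0-b->q2 q1-a->q3 q1-b->q4 q2-a->q5 q2-b->q4 q3-a->q6 q3-b->q6 q4-a->q7 q4-b->q8 q5-a->q6 q5-b->q8 q6-a->q9 q6-b->q9 q7-a->q9 q7-b->q0 q8-a->q10 q8-b->q0 q9-a->q11 q9-b->q11 q10-a->q11 q10-b->q2 q11-a->q3 q11-b->q3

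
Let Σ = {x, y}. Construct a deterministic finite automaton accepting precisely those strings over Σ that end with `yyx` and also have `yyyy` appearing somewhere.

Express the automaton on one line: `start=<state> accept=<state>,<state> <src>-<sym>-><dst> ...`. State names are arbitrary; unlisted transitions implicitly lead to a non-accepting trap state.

start=q0 accept=q5 q0-x->q0 q0-y->q1 q1-x->q0 q1-y->q2 q2-x->q0 q2-y->q3 q3-x->q0 q3-y->q4 q4-x->q5 q4-y->q4 q5-x->q6 q5-y->q7 q6-x->q6 q6-y->q7 q7-x->q6 q7-y->q4

Build one automaton per condition and run them in lockstep. One (4 states) tracks how much of the suffix `yyx` has currently been matched; the other (5 states) tracks whether and how much of `yyyy` has been seen. Each combined state is a pair, one component from each; accept when both components accept. Equivalent product states are then merged.
With 8 states:
        x   y  
>  q0   q0  q1 
   q1   q0  q2 
   q2   q0  q3 
   q3   q0  q4 
   q4   q5  q4 
 * q5   q6  q7 
   q6   q6  q7 
   q7   q6  q4 
(> = start, * = accepting)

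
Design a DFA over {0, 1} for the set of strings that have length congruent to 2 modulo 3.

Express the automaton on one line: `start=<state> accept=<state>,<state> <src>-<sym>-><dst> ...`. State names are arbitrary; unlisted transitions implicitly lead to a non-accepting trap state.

start=q0 accept=q2 q0-0->q1 q0-1->q1 q1-0->q2 q1-1->q2 q2-0->q0 q2-1->q0

Count input length modulo 3: every symbol advances one step around the cycle q0 → q1 → q2 → q0. Accept at q2.
        0   1  
>  q0   q1  q1 
   q1   q2  q2 
 * q2   q0  q0 
(> = start, * = accepting)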